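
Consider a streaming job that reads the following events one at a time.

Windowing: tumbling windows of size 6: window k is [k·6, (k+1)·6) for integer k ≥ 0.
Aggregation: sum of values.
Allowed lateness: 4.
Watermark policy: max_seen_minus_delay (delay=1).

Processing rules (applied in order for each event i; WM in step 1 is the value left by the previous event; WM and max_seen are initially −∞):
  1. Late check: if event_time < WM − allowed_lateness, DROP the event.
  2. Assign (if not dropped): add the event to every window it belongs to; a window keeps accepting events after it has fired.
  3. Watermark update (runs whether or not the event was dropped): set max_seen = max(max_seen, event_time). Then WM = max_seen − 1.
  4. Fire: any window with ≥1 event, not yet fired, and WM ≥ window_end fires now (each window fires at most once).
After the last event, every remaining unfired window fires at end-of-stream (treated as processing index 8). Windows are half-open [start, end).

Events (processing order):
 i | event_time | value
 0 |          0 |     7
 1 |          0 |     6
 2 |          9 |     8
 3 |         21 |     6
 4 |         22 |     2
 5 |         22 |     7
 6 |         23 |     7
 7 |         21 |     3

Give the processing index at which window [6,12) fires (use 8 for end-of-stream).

i=0 t=0 v=7: → [0,6); WM=-1
i=1 t=0 v=6: → [0,6); WM=-1
i=2 t=9 v=8: → [6,12); WM=8; [0,6) fires=13
i=3 t=21 v=6: → [18,24); WM=20; [6,12) fires=8
i=4 t=22 v=2: → [18,24); WM=21
i=5 t=22 v=7: → [18,24); WM=21
i=6 t=23 v=7: → [18,24); WM=22
i=7 t=21 v=3: → [18,24); WM=22

3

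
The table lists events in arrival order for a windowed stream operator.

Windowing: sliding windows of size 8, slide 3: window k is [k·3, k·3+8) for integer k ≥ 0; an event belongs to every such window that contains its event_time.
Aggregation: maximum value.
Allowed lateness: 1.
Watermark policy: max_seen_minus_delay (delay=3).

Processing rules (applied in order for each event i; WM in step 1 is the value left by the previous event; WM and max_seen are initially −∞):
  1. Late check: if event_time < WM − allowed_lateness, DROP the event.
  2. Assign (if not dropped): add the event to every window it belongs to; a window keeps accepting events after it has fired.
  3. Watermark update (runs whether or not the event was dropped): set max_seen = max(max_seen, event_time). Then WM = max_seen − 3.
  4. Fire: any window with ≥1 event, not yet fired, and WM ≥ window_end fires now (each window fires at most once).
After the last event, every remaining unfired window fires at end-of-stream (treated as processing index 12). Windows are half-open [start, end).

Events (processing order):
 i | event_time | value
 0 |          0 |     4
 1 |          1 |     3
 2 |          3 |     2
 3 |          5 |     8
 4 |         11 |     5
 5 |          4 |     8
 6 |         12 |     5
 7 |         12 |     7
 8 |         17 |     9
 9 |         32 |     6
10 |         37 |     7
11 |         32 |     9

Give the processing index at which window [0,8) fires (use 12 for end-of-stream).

4

i=0 t=0 v=4: → [0,8); WM=-3
i=1 t=1 v=3: → [0,8); WM=-2
i=2 t=3 v=2: → [3,11),[0,8); WM=0
i=3 t=5 v=8: → [3,11),[0,8); WM=2
i=4 t=11 v=5: → [9,17),[6,14); WM=8; [0,8) fires=8
i=5 t=4 v=8: DROP (t<8-1); WM=8
i=6 t=12 v=5: → [12,20),[9,17),[6,14); WM=9
i=7 t=12 v=7: → [12,20),[9,17),[6,14); WM=9
i=8 t=17 v=9: → [15,23),[12,20); WM=14; [3,11) fires=8 [6,14) fires=7
i=9 t=32 v=6: → [30,38),[27,35); WM=29; [9,17) fires=7 [12,20) fires=9 [15,23) fires=9
i=10 t=37 v=7: → [36,44),[33,41),[30,38); WM=34
i=11 t=32 v=9: DROP (t<34-1); WM=34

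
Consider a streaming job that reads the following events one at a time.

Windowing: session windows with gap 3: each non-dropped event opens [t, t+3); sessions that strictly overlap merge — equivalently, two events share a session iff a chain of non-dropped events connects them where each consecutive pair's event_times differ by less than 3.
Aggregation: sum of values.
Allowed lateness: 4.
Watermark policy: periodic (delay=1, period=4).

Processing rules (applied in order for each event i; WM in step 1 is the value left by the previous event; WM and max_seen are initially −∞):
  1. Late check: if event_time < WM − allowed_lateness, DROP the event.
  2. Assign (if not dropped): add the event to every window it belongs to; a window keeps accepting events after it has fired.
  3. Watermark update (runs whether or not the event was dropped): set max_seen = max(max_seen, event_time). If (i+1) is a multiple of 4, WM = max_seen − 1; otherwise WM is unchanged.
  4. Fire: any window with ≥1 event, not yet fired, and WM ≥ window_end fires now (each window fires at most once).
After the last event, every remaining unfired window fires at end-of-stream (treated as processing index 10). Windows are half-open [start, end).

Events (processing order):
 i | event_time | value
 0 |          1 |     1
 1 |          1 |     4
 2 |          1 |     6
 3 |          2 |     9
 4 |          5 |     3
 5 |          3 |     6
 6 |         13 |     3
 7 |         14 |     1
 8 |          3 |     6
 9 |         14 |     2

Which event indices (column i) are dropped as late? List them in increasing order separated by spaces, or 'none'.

8

i=0 t=1 v=1: → [1,4); WM=−∞
i=1 t=1 v=4: → [1,4); WM=−∞
i=2 t=1 v=6: → [1,4); WM=−∞
i=3 t=2 v=9: → [1,5); WM=1
i=4 t=5 v=3: → [5,8); WM=1
i=5 t=3 v=6: → [1,8); WM=1
i=6 t=13 v=3: → [13,16); WM=1
i=7 t=14 v=1: → [13,17); WM=13
i=8 t=3 v=6: DROP (t<13-4); WM=13
i=9 t=14 v=2: → [13,17); WM=13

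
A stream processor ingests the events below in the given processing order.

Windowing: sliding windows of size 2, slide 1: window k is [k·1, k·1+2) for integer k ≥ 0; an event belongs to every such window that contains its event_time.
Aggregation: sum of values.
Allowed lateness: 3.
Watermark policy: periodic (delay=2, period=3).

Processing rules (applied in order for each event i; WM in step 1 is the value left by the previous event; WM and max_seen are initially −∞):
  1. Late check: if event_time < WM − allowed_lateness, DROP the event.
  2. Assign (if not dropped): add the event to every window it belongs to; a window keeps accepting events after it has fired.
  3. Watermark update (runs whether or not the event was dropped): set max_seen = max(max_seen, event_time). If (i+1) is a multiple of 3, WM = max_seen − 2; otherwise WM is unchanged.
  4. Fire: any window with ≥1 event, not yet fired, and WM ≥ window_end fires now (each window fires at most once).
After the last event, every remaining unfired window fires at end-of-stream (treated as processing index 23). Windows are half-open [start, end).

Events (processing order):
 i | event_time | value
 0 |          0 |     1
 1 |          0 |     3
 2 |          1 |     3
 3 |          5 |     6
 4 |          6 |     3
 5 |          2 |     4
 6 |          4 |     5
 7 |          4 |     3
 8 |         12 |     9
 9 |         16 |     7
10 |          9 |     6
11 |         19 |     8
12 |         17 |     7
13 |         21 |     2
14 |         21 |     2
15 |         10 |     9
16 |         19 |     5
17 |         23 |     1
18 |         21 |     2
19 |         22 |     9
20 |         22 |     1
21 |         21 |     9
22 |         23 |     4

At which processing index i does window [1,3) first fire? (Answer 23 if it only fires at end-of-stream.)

5

i=0 t=0 v=1: → [0,2); WM=−∞
i=1 t=0 v=3: → [0,2); WM=−∞
i=2 t=1 v=3: → [1,3),[0,2); WM=-1
i=3 t=5 v=6: → [5,7),[4,6); WM=-1
i=4 t=6 v=3: → [6,8),[5,7); WM=-1
i=5 t=2 v=4: → [2,4),[1,3); WM=4; [0,2) fires=7 [1,3) fires=7 [2,4) fires=4
i=6 t=4 v=5: → [4,6),[3,5); WM=4
i=7 t=4 v=3: → [4,6),[3,5); WM=4
i=8 t=12 v=9: → [12,14),[11,13); WM=10; [3,5) fires=8 [4,6) fires=14 [5,7) fires=9 [6,8) fires=3
i=9 t=16 v=7: → [16,18),[15,17); WM=10
i=10 t=9 v=6: → [9,11),[8,10); WM=10; [8,10) fires=6
i=11 t=19 v=8: → [19,21),[18,20); WM=17; [9,11) fires=6 [11,13) fires=9 [12,14) fires=9 [15,17) fires=7
i=12 t=17 v=7: → [17,19),[16,18); WM=17
i=13 t=21 v=2: → [21,23),[20,22); WM=17
i=14 t=21 v=2: → [21,23),[20,22); WM=19; [16,18) fires=14 [17,19) fires=7
i=15 t=10 v=9: DROP (t<19-3); WM=19
i=16 t=19 v=5: → [19,21),[18,20); WM=19
i=17 t=23 v=1: → [23,25),[22,24); WM=21; [18,20) fires=13 [19,21) fires=13
i=18 t=21 v=2: → [21,23),[20,22); WM=21
i=19 t=22 v=9: → [22,24),[21,23); WM=21
i=20 t=22 v=1: → [22,24),[21,23); WM=21
i=21 t=21 v=9: → [21,23),[20,22); WM=21
i=22 t=23 v=4: → [23,25),[22,24); WM=21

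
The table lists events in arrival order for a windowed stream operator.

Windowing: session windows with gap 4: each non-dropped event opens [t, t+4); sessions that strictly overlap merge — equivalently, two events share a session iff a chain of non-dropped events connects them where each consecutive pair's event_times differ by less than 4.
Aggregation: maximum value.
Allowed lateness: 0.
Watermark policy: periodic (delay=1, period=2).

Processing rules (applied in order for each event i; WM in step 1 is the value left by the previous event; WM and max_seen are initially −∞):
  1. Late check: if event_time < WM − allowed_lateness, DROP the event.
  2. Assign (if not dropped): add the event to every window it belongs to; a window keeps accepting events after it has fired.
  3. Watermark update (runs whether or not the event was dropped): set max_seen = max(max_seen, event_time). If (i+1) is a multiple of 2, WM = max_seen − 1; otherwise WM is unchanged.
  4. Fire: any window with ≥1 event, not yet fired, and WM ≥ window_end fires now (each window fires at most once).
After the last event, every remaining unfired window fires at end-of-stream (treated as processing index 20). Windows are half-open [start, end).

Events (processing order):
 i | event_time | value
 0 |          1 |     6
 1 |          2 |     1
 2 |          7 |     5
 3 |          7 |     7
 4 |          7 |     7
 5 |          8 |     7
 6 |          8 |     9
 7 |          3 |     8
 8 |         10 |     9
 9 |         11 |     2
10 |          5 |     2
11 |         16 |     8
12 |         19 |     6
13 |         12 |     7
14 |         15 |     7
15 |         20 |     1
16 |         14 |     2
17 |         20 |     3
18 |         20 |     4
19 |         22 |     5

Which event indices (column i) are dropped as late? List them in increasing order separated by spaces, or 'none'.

i=0 t=1 v=6: → [1,5); WM=−∞
i=1 t=2 v=1: → [1,6); WM=1
i=2 t=7 v=5: → [7,11); WM=1
i=3 t=7 v=7: → [7,11); WM=6
i=4 t=7 v=7: → [7,11); WM=6
i=5 t=8 v=7: → [7,12); WM=7
i=6 t=8 v=9: → [7,12); WM=7
i=7 t=3 v=8: DROP (t<7-0); WM=7
i=8 t=10 v=9: → [7,14); WM=7
i=9 t=11 v=2: → [7,15); WM=10
i=10 t=5 v=2: DROP (t<10-0); WM=10
i=11 t=16 v=8: → [16,20); WM=15
i=12 t=19 v=6: → [16,23); WM=15
i=13 t=12 v=7: DROP (t<15-0); WM=18
i=14 t=15 v=7: DROP (t<18-0); WM=18
i=15 t=20 v=1: → [16,24); WM=19
i=16 t=14 v=2: DROP (t<19-0); WM=19
i=17 t=20 v=3: → [16,24); WM=19
i=18 t=20 v=4: → [16,24); WM=19
i=19 t=22 v=5: → [16,26); WM=21

7 10 13 14 16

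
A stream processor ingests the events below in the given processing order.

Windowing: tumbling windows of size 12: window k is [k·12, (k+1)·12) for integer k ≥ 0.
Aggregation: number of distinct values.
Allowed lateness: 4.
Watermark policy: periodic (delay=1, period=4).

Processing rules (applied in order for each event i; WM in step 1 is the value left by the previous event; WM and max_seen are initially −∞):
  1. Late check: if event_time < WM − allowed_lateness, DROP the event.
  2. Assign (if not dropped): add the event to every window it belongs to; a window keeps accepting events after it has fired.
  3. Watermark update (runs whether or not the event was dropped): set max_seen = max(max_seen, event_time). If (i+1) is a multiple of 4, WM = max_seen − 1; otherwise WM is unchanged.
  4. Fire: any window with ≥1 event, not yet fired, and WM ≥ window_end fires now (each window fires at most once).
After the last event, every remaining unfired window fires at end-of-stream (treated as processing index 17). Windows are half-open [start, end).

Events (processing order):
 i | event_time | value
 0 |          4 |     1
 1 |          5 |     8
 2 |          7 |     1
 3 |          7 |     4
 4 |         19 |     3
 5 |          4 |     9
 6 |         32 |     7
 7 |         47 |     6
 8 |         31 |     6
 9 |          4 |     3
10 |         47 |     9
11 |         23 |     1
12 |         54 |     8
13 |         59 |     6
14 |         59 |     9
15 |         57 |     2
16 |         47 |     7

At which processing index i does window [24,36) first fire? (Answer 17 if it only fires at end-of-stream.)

i=0 t=4 v=1: → [0,12); WM=−∞
i=1 t=5 v=8: → [0,12); WM=−∞
i=2 t=7 v=1: → [0,12); WM=−∞
i=3 t=7 v=4: → [0,12); WM=6
i=4 t=19 v=3: → [12,24); WM=6
i=5 t=4 v=9: → [0,12); WM=6
i=6 t=32 v=7: → [24,36); WM=6
i=7 t=47 v=6: → [36,48); WM=46; [0,12) fires=4 [12,24) fires=1 [24,36) fires=1
i=8 t=31 v=6: DROP (t<46-4); WM=46
i=9 t=4 v=3: DROP (t<46-4); WM=46
i=10 t=47 v=9: → [36,48); WM=46
i=11 t=23 v=1: DROP (t<46-4); WM=46
i=12 t=54 v=8: → [48,60); WM=46
i=13 t=59 v=6: → [48,60); WM=46
i=14 t=59 v=9: → [48,60); WM=46
i=15 t=57 v=2: → [48,60); WM=58; [36,48) fires=2
i=16 t=47 v=7: DROP (t<58-4); WM=58

7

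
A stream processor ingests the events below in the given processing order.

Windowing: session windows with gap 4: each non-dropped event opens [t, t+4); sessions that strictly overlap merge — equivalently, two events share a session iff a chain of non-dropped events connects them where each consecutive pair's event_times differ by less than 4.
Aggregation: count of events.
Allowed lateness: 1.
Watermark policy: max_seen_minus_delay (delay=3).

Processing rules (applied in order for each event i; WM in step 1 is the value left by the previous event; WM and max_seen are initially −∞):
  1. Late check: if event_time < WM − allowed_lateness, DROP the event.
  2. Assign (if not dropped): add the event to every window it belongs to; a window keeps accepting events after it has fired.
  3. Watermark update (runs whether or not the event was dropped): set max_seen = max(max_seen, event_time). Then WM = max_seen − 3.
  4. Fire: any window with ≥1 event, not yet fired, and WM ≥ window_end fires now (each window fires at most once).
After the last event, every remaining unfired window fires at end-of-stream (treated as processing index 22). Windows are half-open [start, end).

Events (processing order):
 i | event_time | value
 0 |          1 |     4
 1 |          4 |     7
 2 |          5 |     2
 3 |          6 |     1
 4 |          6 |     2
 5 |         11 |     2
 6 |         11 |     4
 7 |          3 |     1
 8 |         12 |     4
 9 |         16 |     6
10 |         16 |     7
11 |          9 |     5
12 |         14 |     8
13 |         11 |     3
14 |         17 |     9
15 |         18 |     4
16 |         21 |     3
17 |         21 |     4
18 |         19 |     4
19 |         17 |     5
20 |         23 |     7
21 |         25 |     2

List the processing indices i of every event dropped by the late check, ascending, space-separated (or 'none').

7 11 13

i=0 t=1 v=4: → [1,5); WM=-2
i=1 t=4 v=7: → [1,8); WM=1
i=2 t=5 v=2: → [1,9); WM=2
i=3 t=6 v=1: → [1,10); WM=3
i=4 t=6 v=2: → [1,10); WM=3
i=5 t=11 v=2: → [11,15); WM=8
i=6 t=11 v=4: → [11,15); WM=8
i=7 t=3 v=1: DROP (t<8-1); WM=8
i=8 t=12 v=4: → [11,16); WM=9
i=9 t=16 v=6: → [16,20); WM=13
i=10 t=16 v=7: → [16,20); WM=13
i=11 t=9 v=5: DROP (t<13-1); WM=13
i=12 t=14 v=8: → [11,20); WM=13
i=13 t=11 v=3: DROP (t<13-1); WM=13
i=14 t=17 v=9: → [11,21); WM=14
i=15 t=18 v=4: → [11,22); WM=15
i=16 t=21 v=3: → [11,25); WM=18
i=17 t=21 v=4: → [11,25); WM=18
i=18 t=19 v=4: → [11,25); WM=18
i=19 t=17 v=5: → [11,25); WM=18
i=20 t=23 v=7: → [11,27); WM=20
i=21 t=25 v=2: → [11,29); WM=22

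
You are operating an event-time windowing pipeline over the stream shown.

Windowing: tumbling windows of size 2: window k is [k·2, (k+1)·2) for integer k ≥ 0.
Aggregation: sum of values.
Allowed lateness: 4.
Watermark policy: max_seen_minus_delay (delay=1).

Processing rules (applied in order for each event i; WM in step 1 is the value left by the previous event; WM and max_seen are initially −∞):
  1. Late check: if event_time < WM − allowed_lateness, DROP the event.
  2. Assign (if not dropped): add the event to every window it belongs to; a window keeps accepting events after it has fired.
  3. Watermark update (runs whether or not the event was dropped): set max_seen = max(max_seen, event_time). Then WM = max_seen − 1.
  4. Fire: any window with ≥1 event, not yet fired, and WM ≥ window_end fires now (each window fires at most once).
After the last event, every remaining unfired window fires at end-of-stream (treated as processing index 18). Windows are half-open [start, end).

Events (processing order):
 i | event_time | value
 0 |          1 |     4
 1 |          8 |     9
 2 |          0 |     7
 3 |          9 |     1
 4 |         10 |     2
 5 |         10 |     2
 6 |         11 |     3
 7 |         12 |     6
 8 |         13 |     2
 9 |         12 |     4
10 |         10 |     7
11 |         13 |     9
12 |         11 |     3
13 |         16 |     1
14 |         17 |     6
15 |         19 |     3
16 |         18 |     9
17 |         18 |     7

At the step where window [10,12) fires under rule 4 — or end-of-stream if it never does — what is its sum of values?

7

i=0 t=1 v=4: → [0,2); WM=0
i=1 t=8 v=9: → [8,10); WM=7; [0,2) fires=4
i=2 t=0 v=7: DROP (t<7-4); WM=7
i=3 t=9 v=1: → [8,10); WM=8
i=4 t=10 v=2: → [10,12); WM=9
i=5 t=10 v=2: → [10,12); WM=9
i=6 t=11 v=3: → [10,12); WM=10; [8,10) fires=10
i=7 t=12 v=6: → [12,14); WM=11
i=8 t=13 v=2: → [12,14); WM=12; [10,12) fires=7
i=9 t=12 v=4: → [12,14); WM=12
i=10 t=10 v=7: → [10,12); WM=12
i=11 t=13 v=9: → [12,14); WM=12
i=12 t=11 v=3: → [10,12); WM=12
i=13 t=16 v=1: → [16,18); WM=15; [12,14) fires=21
i=14 t=17 v=6: → [16,18); WM=16
i=15 t=19 v=3: → [18,20); WM=18; [16,18) fires=7
i=16 t=18 v=9: → [18,20); WM=18
i=17 t=18 v=7: → [18,20); WM=18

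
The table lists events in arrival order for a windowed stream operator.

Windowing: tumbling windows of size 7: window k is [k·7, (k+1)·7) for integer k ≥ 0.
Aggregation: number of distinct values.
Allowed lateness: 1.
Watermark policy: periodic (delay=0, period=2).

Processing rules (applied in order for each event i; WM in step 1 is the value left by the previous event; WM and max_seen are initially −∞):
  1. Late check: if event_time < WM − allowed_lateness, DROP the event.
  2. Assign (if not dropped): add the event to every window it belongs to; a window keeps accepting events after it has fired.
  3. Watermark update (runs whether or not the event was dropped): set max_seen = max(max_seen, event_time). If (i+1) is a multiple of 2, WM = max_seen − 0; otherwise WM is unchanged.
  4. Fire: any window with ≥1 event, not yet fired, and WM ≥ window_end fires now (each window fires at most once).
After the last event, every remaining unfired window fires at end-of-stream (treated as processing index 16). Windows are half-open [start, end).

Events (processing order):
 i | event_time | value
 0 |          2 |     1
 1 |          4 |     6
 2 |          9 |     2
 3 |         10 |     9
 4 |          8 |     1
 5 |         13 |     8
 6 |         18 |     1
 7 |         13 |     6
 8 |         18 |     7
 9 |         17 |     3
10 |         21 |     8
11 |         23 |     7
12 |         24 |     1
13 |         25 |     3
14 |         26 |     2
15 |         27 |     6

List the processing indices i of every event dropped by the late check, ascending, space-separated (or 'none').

i=0 t=2 v=1: → [0,7); WM=−∞
i=1 t=4 v=6: → [0,7); WM=4
i=2 t=9 v=2: → [7,14); WM=4
i=3 t=10 v=9: → [7,14); WM=10; [0,7) fires=2
i=4 t=8 v=1: DROP (t<10-1); WM=10
i=5 t=13 v=8: → [7,14); WM=13
i=6 t=18 v=1: → [14,21); WM=13
i=7 t=13 v=6: → [7,14); WM=18; [7,14) fires=4
i=8 t=18 v=7: → [14,21); WM=18
i=9 t=17 v=3: → [14,21); WM=18
i=10 t=21 v=8: → [21,28); WM=18
i=11 t=23 v=7: → [21,28); WM=23; [14,21) fires=3
i=12 t=24 v=1: → [21,28); WM=23
i=13 t=25 v=3: → [21,28); WM=25
i=14 t=26 v=2: → [21,28); WM=25
i=15 t=27 v=6: → [21,28); WM=27

4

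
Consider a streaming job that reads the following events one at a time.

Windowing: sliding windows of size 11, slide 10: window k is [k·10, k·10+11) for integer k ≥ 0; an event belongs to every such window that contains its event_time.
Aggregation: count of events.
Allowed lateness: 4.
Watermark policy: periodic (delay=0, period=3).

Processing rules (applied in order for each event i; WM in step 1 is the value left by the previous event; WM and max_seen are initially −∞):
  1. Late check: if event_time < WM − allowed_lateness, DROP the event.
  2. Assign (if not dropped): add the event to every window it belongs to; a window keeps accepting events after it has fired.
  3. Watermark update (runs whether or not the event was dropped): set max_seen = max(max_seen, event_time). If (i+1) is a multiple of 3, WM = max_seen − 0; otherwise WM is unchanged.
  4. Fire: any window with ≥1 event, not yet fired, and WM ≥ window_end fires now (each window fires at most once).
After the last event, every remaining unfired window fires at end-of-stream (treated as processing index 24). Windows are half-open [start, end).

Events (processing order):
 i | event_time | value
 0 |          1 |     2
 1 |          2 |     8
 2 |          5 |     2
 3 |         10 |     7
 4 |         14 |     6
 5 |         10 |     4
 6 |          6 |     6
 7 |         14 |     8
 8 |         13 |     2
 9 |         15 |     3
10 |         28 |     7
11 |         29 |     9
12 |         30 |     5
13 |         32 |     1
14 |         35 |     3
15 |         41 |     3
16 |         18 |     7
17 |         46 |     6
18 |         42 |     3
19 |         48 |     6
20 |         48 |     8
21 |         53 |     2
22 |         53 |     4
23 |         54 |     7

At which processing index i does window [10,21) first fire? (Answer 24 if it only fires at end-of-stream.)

i=0 t=1 v=2: → [0,11); WM=−∞
i=1 t=2 v=8: → [0,11); WM=−∞
i=2 t=5 v=2: → [0,11); WM=5
i=3 t=10 v=7: → [10,21),[0,11); WM=5
i=4 t=14 v=6: → [10,21); WM=5
i=5 t=10 v=4: → [10,21),[0,11); WM=14; [0,11) fires=5
i=6 t=6 v=6: DROP (t<14-4); WM=14
i=7 t=14 v=8: → [10,21); WM=14
i=8 t=13 v=2: → [10,21); WM=14
i=9 t=15 v=3: → [10,21); WM=14
i=10 t=28 v=7: → [20,31); WM=14
i=11 t=29 v=9: → [20,31); WM=29; [10,21) fires=6
i=12 t=30 v=5: → [30,41),[20,31); WM=29
i=13 t=32 v=1: → [30,41); WM=29
i=14 t=35 v=3: → [30,41); WM=35; [20,31) fires=3
i=15 t=41 v=3: → [40,51); WM=35
i=16 t=18 v=7: DROP (t<35-4); WM=35
i=17 t=46 v=6: → [40,51); WM=46; [30,41) fires=3
i=18 t=42 v=3: → [40,51); WM=46
i=19 t=48 v=6: → [40,51); WM=46
i=20 t=48 v=8: → [40,51); WM=48
i=21 t=53 v=2: → [50,61); WM=48
i=22 t=53 v=4: → [50,61); WM=48
i=23 t=54 v=7: → [50,61); WM=54; [40,51) fires=5

11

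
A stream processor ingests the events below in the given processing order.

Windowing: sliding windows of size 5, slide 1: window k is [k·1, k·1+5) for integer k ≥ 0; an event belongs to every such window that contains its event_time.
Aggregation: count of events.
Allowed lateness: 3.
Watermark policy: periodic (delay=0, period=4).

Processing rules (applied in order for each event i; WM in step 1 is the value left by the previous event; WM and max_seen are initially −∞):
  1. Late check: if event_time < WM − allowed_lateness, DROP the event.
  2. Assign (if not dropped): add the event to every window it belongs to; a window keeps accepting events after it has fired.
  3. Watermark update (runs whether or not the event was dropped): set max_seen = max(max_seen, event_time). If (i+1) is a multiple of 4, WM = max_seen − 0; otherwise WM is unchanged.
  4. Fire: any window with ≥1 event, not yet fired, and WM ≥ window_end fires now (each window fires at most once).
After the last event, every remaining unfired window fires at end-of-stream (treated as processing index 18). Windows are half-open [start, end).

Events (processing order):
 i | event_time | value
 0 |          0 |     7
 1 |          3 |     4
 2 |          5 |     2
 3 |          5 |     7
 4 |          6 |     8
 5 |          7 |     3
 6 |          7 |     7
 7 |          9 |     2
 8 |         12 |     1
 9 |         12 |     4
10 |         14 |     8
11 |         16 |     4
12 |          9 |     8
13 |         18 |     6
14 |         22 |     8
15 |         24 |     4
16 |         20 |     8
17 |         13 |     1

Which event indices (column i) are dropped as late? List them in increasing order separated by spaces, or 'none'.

i=0 t=0 v=7: → [0,5); WM=−∞
i=1 t=3 v=4: → [3,8),[2,7),[1,6),[0,5); WM=−∞
i=2 t=5 v=2: → [5,10),[4,9),[3,8),[2,7),[1,6); WM=−∞
i=3 t=5 v=7: → [5,10),[4,9),[3,8),[2,7),[1,6); WM=5; [0,5) fires=2
i=4 t=6 v=8: → [6,11),[5,10),[4,9),[3,8),[2,7); WM=5
i=5 t=7 v=3: → [7,12),[6,11),[5,10),[4,9),[3,8); WM=5
i=6 t=7 v=7: → [7,12),[6,11),[5,10),[4,9),[3,8); WM=5
i=7 t=9 v=2: → [9,14),[8,13),[7,12),[6,11),[5,10); WM=9; [1,6) fires=3 [2,7) fires=4 [3,8) fires=6 [4,9) fires=5
i=8 t=12 v=1: → [12,17),[11,16),[10,15),[9,14),[8,13); WM=9
i=9 t=12 v=4: → [12,17),[11,16),[10,15),[9,14),[8,13); WM=9
i=10 t=14 v=8: → [14,19),[13,18),[12,17),[11,16),[10,15); WM=9
i=11 t=16 v=4: → [16,21),[15,20),[14,19),[13,18),[12,17); WM=16; [5,10) fires=6 [6,11) fires=4 [7,12) fires=3 [8,13) fires=3 [9,14) fires=3 [10,15) fires=3 [11,16) fires=3
i=12 t=9 v=8: DROP (t<16-3); WM=16
i=13 t=18 v=6: → [18,23),[17,22),[16,21),[15,20),[14,19); WM=16
i=14 t=22 v=8: → [22,27),[21,26),[20,25),[19,24),[18,23); WM=16
i=15 t=24 v=4: → [24,29),[23,28),[22,27),[21,26),[20,25); WM=24; [12,17) fires=4 [13,18) fires=2 [14,19) fires=3 [15,20) fires=2 [16,21) fires=2 [17,22) fires=1 [18,23) fires=2 [19,24) fires=1
i=16 t=20 v=8: DROP (t<24-3); WM=24
i=17 t=13 v=1: DROP (t<24-3); WM=24

12 16 17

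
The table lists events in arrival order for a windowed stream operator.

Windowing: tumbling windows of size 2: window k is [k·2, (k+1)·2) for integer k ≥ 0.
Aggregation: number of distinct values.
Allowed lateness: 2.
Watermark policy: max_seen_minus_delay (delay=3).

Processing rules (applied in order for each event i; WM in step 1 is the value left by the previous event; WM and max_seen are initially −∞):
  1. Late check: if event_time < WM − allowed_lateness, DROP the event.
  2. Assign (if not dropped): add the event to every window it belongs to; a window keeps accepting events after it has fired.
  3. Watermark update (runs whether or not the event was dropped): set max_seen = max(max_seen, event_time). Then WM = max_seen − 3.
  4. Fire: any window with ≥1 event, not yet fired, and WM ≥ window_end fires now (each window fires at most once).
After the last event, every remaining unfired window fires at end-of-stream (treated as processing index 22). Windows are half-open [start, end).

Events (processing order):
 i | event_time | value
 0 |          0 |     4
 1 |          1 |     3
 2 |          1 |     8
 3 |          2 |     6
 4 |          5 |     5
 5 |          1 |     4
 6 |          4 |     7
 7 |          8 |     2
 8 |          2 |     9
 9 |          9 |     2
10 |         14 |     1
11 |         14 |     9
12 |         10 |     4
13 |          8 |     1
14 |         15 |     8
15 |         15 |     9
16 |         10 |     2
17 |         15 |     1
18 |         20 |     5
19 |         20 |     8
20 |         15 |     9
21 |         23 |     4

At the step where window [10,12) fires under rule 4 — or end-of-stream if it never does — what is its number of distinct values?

i=0 t=0 v=4: → [0,2); WM=-3
i=1 t=1 v=3: → [0,2); WM=-2
i=2 t=1 v=8: → [0,2); WM=-2
i=3 t=2 v=6: → [2,4); WM=-1
i=4 t=5 v=5: → [4,6); WM=2; [0,2) fires=3
i=5 t=1 v=4: → [0,2); WM=2
i=6 t=4 v=7: → [4,6); WM=2
i=7 t=8 v=2: → [8,10); WM=5; [2,4) fires=1
i=8 t=2 v=9: DROP (t<5-2); WM=5
i=9 t=9 v=2: → [8,10); WM=6; [4,6) fires=2
i=10 t=14 v=1: → [14,16); WM=11; [8,10) fires=1
i=11 t=14 v=9: → [14,16); WM=11
i=12 t=10 v=4: → [10,12); WM=11
i=13 t=8 v=1: DROP (t<11-2); WM=11
i=14 t=15 v=8: → [14,16); WM=12; [10,12) fires=1
i=15 t=15 v=9: → [14,16); WM=12
i=16 t=10 v=2: → [10,12); WM=12
i=17 t=15 v=1: → [14,16); WM=12
i=18 t=20 v=5: → [20,22); WM=17; [14,16) fires=3
i=19 t=20 v=8: → [20,22); WM=17
i=20 t=15 v=9: → [14,16); WM=17
i=21 t=23 v=4: → [22,24); WM=20

1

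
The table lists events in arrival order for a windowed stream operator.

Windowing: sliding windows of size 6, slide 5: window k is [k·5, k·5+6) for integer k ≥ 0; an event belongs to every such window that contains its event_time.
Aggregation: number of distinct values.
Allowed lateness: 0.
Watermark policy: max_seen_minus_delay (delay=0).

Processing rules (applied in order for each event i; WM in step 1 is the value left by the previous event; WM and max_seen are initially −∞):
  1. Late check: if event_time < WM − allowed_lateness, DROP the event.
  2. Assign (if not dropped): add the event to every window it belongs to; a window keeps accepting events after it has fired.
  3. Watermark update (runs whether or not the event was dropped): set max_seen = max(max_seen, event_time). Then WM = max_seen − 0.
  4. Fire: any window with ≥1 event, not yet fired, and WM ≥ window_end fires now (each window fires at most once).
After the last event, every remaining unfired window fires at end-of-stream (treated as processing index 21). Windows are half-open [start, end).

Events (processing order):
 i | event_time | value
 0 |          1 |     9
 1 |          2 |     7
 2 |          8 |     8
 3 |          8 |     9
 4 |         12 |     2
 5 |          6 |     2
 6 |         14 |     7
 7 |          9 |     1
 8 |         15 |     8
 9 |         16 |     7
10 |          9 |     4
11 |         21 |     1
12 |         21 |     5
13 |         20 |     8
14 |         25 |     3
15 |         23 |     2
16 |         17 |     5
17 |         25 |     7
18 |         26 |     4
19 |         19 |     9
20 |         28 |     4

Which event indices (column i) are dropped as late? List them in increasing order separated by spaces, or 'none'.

i=0 t=1 v=9: → [0,6); WM=1
i=1 t=2 v=7: → [0,6); WM=2
i=2 t=8 v=8: → [5,11); WM=8; [0,6) fires=2
i=3 t=8 v=9: → [5,11); WM=8
i=4 t=12 v=2: → [10,16); WM=12; [5,11) fires=2
i=5 t=6 v=2: DROP (t<12-0); WM=12
i=6 t=14 v=7: → [10,16); WM=14
i=7 t=9 v=1: DROP (t<14-0); WM=14
i=8 t=15 v=8: → [15,21),[10,16); WM=15
i=9 t=16 v=7: → [15,21); WM=16; [10,16) fires=3
i=10 t=9 v=4: DROP (t<16-0); WM=16
i=11 t=21 v=1: → [20,26); WM=21; [15,21) fires=2
i=12 t=21 v=5: → [20,26); WM=21
i=13 t=20 v=8: DROP (t<21-0); WM=21
i=14 t=25 v=3: → [25,31),[20,26); WM=25
i=15 t=23 v=2: DROP (t<25-0); WM=25
i=16 t=17 v=5: DROP (t<25-0); WM=25
i=17 t=25 v=7: → [25,31),[20,26); WM=25
i=18 t=26 v=4: → [25,31); WM=26; [20,26) fires=4
i=19 t=19 v=9: DROP (t<26-0); WM=26
i=20 t=28 v=4: → [25,31); WM=28

5 7 10 13 15 16 19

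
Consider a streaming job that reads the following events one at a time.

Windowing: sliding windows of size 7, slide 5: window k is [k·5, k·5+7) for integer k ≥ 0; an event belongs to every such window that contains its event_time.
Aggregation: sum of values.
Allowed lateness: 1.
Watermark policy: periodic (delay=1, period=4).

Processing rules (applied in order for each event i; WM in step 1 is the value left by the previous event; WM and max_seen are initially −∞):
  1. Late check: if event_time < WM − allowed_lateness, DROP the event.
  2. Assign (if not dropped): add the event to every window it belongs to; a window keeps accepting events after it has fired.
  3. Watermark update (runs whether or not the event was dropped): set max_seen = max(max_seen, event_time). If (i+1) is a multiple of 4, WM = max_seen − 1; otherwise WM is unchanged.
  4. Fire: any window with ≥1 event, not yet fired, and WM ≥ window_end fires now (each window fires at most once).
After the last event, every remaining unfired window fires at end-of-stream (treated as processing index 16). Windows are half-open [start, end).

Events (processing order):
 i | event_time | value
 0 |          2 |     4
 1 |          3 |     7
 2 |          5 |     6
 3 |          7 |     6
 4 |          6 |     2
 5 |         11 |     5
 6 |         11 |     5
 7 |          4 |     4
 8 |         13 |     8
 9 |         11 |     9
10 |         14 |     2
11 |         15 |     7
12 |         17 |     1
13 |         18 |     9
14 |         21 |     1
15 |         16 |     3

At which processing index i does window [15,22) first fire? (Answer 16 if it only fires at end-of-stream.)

16

i=0 t=2 v=4: → [0,7); WM=−∞
i=1 t=3 v=7: → [0,7); WM=−∞
i=2 t=5 v=6: → [5,12),[0,7); WM=−∞
i=3 t=7 v=6: → [5,12); WM=6
i=4 t=6 v=2: → [5,12),[0,7); WM=6
i=5 t=11 v=5: → [10,17),[5,12); WM=6
i=6 t=11 v=5: → [10,17),[5,12); WM=6
i=7 t=4 v=4: DROP (t<6-1); WM=10; [0,7) fires=19
i=8 t=13 v=8: → [10,17); WM=10
i=9 t=11 v=9: → [10,17),[5,12); WM=10
i=10 t=14 v=2: → [10,17); WM=10
i=11 t=15 v=7: → [15,22),[10,17); WM=14; [5,12) fires=33
i=12 t=17 v=1: → [15,22); WM=14
i=13 t=18 v=9: → [15,22); WM=14
i=14 t=21 v=1: → [20,27),[15,22); WM=14
i=15 t=16 v=3: → [15,22),[10,17); WM=20; [10,17) fires=39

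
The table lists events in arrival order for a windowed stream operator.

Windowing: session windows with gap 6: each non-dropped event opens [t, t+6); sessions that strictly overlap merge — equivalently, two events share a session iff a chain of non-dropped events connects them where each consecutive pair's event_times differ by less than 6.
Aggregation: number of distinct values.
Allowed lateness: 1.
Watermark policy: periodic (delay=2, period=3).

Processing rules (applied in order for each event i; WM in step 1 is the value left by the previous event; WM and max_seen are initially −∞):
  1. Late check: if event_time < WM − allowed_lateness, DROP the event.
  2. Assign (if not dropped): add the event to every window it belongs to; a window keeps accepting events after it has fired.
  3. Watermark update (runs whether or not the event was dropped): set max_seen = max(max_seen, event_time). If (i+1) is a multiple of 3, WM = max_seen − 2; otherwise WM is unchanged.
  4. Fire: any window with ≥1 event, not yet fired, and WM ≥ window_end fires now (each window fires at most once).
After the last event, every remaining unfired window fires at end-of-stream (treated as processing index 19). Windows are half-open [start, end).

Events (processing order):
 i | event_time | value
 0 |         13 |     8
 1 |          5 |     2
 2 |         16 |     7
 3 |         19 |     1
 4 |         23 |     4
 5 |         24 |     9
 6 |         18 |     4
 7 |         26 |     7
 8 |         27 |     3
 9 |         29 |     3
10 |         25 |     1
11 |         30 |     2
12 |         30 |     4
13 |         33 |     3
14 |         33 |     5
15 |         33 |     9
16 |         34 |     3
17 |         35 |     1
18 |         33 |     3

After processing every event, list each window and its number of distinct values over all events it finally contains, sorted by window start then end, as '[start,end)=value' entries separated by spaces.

[5,11)=1 [13,41)=8

i=0 t=13 v=8: → [13,19); WM=−∞
i=1 t=5 v=2: → [5,11); WM=−∞
i=2 t=16 v=7: → [13,22); WM=14
i=3 t=19 v=1: → [13,25); WM=14
i=4 t=23 v=4: → [13,29); WM=14
i=5 t=24 v=9: → [13,30); WM=22
i=6 t=18 v=4: DROP (t<22-1); WM=22
i=7 t=26 v=7: → [13,32); WM=22
i=8 t=27 v=3: → [13,33); WM=25
i=9 t=29 v=3: → [13,35); WM=25
i=10 t=25 v=1: → [13,35); WM=25
i=11 t=30 v=2: → [13,36); WM=28
i=12 t=30 v=4: → [13,36); WM=28
i=13 t=33 v=3: → [13,39); WM=28
i=14 t=33 v=5: → [13,39); WM=31
i=15 t=33 v=9: → [13,39); WM=31
i=16 t=34 v=3: → [13,40); WM=31
i=17 t=35 v=1: → [13,41); WM=33
i=18 t=33 v=3: → [13,41); WM=33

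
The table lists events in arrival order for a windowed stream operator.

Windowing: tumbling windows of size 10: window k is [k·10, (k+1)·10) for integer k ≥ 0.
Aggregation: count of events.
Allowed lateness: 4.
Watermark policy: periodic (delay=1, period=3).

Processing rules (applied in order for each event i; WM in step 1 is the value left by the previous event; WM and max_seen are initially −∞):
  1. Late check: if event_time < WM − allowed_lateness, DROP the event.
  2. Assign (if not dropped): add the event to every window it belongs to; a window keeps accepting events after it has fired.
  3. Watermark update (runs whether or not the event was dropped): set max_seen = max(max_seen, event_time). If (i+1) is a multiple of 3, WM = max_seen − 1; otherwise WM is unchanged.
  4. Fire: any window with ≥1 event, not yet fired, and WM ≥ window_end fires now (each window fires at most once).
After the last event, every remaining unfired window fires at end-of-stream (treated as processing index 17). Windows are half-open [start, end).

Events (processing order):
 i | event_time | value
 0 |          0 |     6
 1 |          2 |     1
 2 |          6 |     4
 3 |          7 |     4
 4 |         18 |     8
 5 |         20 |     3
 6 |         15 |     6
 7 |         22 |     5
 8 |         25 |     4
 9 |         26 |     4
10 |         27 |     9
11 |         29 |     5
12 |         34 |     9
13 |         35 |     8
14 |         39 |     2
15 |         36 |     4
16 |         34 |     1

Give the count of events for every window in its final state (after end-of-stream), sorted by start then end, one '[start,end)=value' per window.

[0,10)=4 [10,20)=2 [20,30)=6 [30,40)=5

i=0 t=0 v=6: → [0,10); WM=−∞
i=1 t=2 v=1: → [0,10); WM=−∞
i=2 t=6 v=4: → [0,10); WM=5
i=3 t=7 v=4: → [0,10); WM=5
i=4 t=18 v=8: → [10,20); WM=5
i=5 t=20 v=3: → [20,30); WM=19; [0,10) fires=4
i=6 t=15 v=6: → [10,20); WM=19
i=7 t=22 v=5: → [20,30); WM=19
i=8 t=25 v=4: → [20,30); WM=24; [10,20) fires=2
i=9 t=26 v=4: → [20,30); WM=24
i=10 t=27 v=9: → [20,30); WM=24
i=11 t=29 v=5: → [20,30); WM=28
i=12 t=34 v=9: → [30,40); WM=28
i=13 t=35 v=8: → [30,40); WM=28
i=14 t=39 v=2: → [30,40); WM=38; [20,30) fires=6
i=15 t=36 v=4: → [30,40); WM=38
i=16 t=34 v=1: → [30,40); WM=38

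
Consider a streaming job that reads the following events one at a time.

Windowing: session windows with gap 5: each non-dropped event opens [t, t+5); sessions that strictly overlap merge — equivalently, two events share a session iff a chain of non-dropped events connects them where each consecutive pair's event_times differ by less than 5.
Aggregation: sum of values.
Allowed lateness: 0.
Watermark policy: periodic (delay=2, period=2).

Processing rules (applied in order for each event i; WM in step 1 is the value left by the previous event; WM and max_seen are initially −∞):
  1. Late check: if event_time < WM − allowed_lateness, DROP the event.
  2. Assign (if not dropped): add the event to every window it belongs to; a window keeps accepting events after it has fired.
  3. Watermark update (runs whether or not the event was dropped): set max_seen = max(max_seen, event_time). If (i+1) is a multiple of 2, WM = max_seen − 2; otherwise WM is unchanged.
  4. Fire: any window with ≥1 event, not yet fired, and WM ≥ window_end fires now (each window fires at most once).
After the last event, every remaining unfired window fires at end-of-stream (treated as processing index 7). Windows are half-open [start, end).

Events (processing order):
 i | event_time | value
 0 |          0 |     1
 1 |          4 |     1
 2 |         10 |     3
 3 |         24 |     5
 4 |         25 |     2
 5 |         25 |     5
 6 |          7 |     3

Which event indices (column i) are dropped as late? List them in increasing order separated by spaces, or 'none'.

i=0 t=0 v=1: → [0,5); WM=−∞
i=1 t=4 v=1: → [0,9); WM=2
i=2 t=10 v=3: → [10,15); WM=2
i=3 t=24 v=5: → [24,29); WM=22
i=4 t=25 v=2: → [24,30); WM=22
i=5 t=25 v=5: → [24,30); WM=23
i=6 t=7 v=3: DROP (t<23-0); WM=23

6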